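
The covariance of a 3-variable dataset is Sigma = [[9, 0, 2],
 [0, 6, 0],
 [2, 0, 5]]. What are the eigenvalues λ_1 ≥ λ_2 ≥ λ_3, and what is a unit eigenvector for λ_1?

Step 1 — characteristic polynomial p(λ) = det(λI - Sigma) = λ³ - tr·λ² + c_1·λ - det, where tr = trace, c_1 = sum of the principal 2×2 minors, det = det(Sigma):
  tr = 9 + 6 + 5 = 20,
  c_1 = (9·6 - (0)²) + (9·5 - (2)²) + (6·5 - (0)²) = 54 + 41 + 30 = 125,
  det = 9·(6·5 - (0)²) - (0)·((0)·5 - (0)·(2)) + (2)·((0)·(0) - 6·(2)) = 9·(30) - (0)·(0) + (2)·(-12) = 246.
  So p(λ) = λ³ - 20λ² + 125λ - 246.
Step 2 — look for an integer root (rational root theorem: any rational root is an integer divisor of 246). Testing λ = 6:
  p(6) = 216 - 720 + 750 - 246 = 0  ✓
  Dividing out (λ - 6): p(λ) = (λ - 6)(λ² - 14λ + 41).
Step 3 — remaining eigenvalues from the quadratic λ² - 14λ + 41 = 0:
  Δ = 14² - 4·41 = 196 - 164 = 32,  λ = (14 ± √32)/2 = (14 ± 5.6569)/2 ≈ 9.8284 or 4.1716.
  Sorted: λ_1 = 9.8284,  λ_2 = 6,  λ_3 = 4.1716  (check: sum = 20 = tr ✓).

Step 4 — unit eigenvector for λ_1 ≈ 9.8284: v spans the null space of (Sigma - λ_1 I), whose rows are
  r_1 = (-0.8284, 0, 2),  r_2 = (0, -3.8284, 0),  r_3 = (2, 0, -4.8284).
  v is orthogonal to every row, so take v ∝ r_1 × r_2 = ((0)·(0) - (2)·(-3.8284), (2)·(0) - (-0.8284)·(0), (-0.8284)·(-3.8284) - (0)·(0)) ≈ (7.6569, 0, 3.1716).
  Let u = (7.6569, 0, 3.1716).
  ||u|| = √((7.6569)² + (0)² + (3.1716)²) = √(68.6863) ≈ 8.2877,  v_1 = u/||u|| ≈ (0.9239, 0, 0.3827) (||v_1|| = 1).

λ_1 = 9.8284,  λ_2 = 6,  λ_3 = 4.1716;  v_1 ≈ (0.9239, 0, 0.3827)


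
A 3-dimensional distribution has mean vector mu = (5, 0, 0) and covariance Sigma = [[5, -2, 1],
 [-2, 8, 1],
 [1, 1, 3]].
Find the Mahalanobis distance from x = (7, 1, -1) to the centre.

Step 1 — centre the observation: (x - mu) = (2, 1, -1).

Step 2 — invert Sigma (cofactor / det for 3×3, or solve directly):
  Sigma^{-1} = [[0.2527, 0.0769, -0.1099],
 [0.0769, 0.1538, -0.0769],
 [-0.1099, -0.0769, 0.3956]].

Step 3 — form the quadratic (x - mu)^T · Sigma^{-1} · (x - mu):
  Sigma^{-1} · (x - mu) = (0.6923, 0.3846, -0.6923).
  (x - mu)^T · [Sigma^{-1} · (x - mu)] = (2)·(0.6923) + (1)·(0.3846) + (-1)·(-0.6923) = 2.4615.

Step 4 — take square root: d = √(2.4615) ≈ 1.5689.

d(x, mu) = √(2.4615) ≈ 1.5689


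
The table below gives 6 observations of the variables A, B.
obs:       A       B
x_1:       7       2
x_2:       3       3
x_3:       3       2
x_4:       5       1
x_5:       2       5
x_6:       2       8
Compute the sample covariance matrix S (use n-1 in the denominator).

Step 1 — column means:
  mean(A) = (7 + 3 + 3 + 5 + 2 + 2) / 6 = 22/6 = 3.6667
  mean(B) = (2 + 3 + 2 + 1 + 5 + 8) / 6 = 21/6 = 3.5

Step 2 — sample covariance S[i,j] = (1/(n-1)) · Σ_k (x_{k,i} - mean_i) · (x_{k,j} - mean_j), with n-1 = 5.
  S[A,A] = ((3.3333)·(3.3333) + (-0.6667)·(-0.6667) + (-0.6667)·(-0.6667) + (1.3333)·(1.3333) + (-1.6667)·(-1.6667) + (-1.6667)·(-1.6667)) / 5 = 19.3333/5 = 3.8667
  S[A,B] = ((3.3333)·(-1.5) + (-0.6667)·(-0.5) + (-0.6667)·(-1.5) + (1.3333)·(-2.5) + (-1.6667)·(1.5) + (-1.6667)·(4.5)) / 5 = -17/5 = -3.4
  S[B,B] = ((-1.5)·(-1.5) + (-0.5)·(-0.5) + (-1.5)·(-1.5) + (-2.5)·(-2.5) + (1.5)·(1.5) + (4.5)·(4.5)) / 5 = 33.5/5 = 6.7

S is symmetric (S[j,i] = S[i,j]). Assembling:

S = [[3.8667, -3.4],
 [-3.4, 6.7]]


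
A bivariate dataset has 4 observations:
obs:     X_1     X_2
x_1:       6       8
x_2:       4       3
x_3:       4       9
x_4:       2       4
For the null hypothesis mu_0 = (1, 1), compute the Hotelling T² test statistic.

Step 1 — sample mean vector:
  mean(X_1) = (6 + 4 + 4 + 2) / 4 = 16/4 = 4
  mean(X_2) = (8 + 3 + 9 + 4) / 4 = 24/4 = 6
  x̄ = (4, 6),  deviation x̄ - mu_0 = (4, 6) - (1, 1) = (3, 5).

Step 2 — sample covariance matrix, S[i,j] = (1/(n-1)) · Σ_k (x_{k,i} - mean_i) · (x_{k,j} - mean_j), divisor n-1 = 3:
  S[X_1,X_1] = ((2)·(2) + (0)·(0) + (0)·(0) + (-2)·(-2)) / 3 = 8/3 = 2.6667
  S[X_1,X_2] = ((2)·(2) + (0)·(-3) + (0)·(3) + (-2)·(-2)) / 3 = 8/3 = 2.6667
  S[X_2,X_2] = ((2)·(2) + (-3)·(-3) + (3)·(3) + (-2)·(-2)) / 3 = 26/3 = 8.6667
  S = [[2.6667, 2.6667],
 [2.6667, 8.6667]].

Step 3 — invert S. det(S) = 2.6667·8.6667 - (2.6667)² = 16.
  S^{-1} = (1/det) · [[d, -b], [-b, a]] = [[0.5417, -0.1667],
 [-0.1667, 0.1667]].

Step 4 — quadratic form (x̄ - mu_0)^T · S^{-1} · (x̄ - mu_0):
  S^{-1} · (x̄ - mu_0) = (0.7917, 0.3333),
  (x̄ - mu_0)^T · [...] = (3)·(0.7917) + (5)·(0.3333) = 4.0417.

Step 5 — scale by n: T² = 4 · 4.0417 = 16.1667.

T² ≈ 16.1667


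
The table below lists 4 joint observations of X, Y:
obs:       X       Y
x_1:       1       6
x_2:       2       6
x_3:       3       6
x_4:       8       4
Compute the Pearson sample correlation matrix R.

Step 1 — column means:
  mean(X) = (1 + 2 + 3 + 8) / 4 = 14/4 = 3.5
  mean(Y) = (6 + 6 + 6 + 4) / 4 = 22/4 = 5.5

Step 2 — sample variances and covariances s[i,j] = (1/(n-1)) · Σ_k (x_{k,i} - mean_i) · (x_{k,j} - mean_j), with n-1 = 3:
  s[X,X] = ((-2.5)·(-2.5) + (-1.5)·(-1.5) + (-0.5)·(-0.5) + (4.5)·(4.5)) / 3 = 29/3 = 9.6667
  s[X,Y] = ((-2.5)·(0.5) + (-1.5)·(0.5) + (-0.5)·(0.5) + (4.5)·(-1.5)) / 3 = -9/3 = -3
  s[Y,Y] = ((0.5)·(0.5) + (0.5)·(0.5) + (0.5)·(0.5) + (-1.5)·(-1.5)) / 3 = 3/3 = 1
  Sample standard deviations s_i = √(s[i,i]):
  s(X) = √(9.6667) = 3.1091
  s(Y) = √(1) = 1

Step 3 — r_{ij} = s_{ij} / (s_i · s_j):
  r[X,X] = 1 (diagonal).
  r[X,Y] = -3 / (3.1091 · 1) = -3 / 3.1091 = -0.9649
  r[Y,Y] = 1 (diagonal).

R is symmetric with unit diagonal. Assembling:

R = [[1, -0.9649],
 [-0.9649, 1]]


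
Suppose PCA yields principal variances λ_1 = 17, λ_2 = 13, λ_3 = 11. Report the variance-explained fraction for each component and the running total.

Step 1 — total variance = trace(Sigma) = Σ λ_i = 17 + 13 + 11 = 41.

Step 2 — fraction explained by component i = λ_i / Σ λ:
  PC1: 17/41 = 0.4146
  PC2: 13/41 = 0.3171
  PC3: 11/41 = 0.2683

Step 3 — cumulative fraction after k components = (λ_1 + ... + λ_k) / Σ λ:
  k = 1: 17/41 = 0.4146
  k = 2: (17 + 13)/41 = 30/41 = 0.7317
  k = 3: (17 + 13 + 11)/41 = 41/41 = 1

Summary (fraction, with percent):

explained: PC1 0.4146 (41.46%), PC2 0.3171 (31.71%), PC3 0.2683 (26.83%);  cumulative: 0.4146, 0.7317, 1


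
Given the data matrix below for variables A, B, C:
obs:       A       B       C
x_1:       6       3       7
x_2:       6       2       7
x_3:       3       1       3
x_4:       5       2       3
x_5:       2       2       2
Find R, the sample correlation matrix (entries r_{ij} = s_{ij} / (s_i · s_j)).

Step 1 — column means:
  mean(A) = (6 + 6 + 3 + 5 + 2) / 5 = 22/5 = 4.4
  mean(B) = (3 + 2 + 1 + 2 + 2) / 5 = 10/5 = 2
  mean(C) = (7 + 7 + 3 + 3 + 2) / 5 = 22/5 = 4.4

Step 2 — sample variances and covariances s[i,j] = (1/(n-1)) · Σ_k (x_{k,i} - mean_i) · (x_{k,j} - mean_j), with n-1 = 4:
  s[A,A] = ((1.6)·(1.6) + (1.6)·(1.6) + (-1.4)·(-1.4) + (0.6)·(0.6) + (-2.4)·(-2.4)) / 4 = 13.2/4 = 3.3
  s[A,B] = ((1.6)·(1) + (1.6)·(0) + (-1.4)·(-1) + (0.6)·(0) + (-2.4)·(0)) / 4 = 3/4 = 0.75
  s[A,C] = ((1.6)·(2.6) + (1.6)·(2.6) + (-1.4)·(-1.4) + (0.6)·(-1.4) + (-2.4)·(-2.4)) / 4 = 15.2/4 = 3.8
  s[B,B] = ((1)·(1) + (0)·(0) + (-1)·(-1) + (0)·(0) + (0)·(0)) / 4 = 2/4 = 0.5
  s[B,C] = ((1)·(2.6) + (0)·(2.6) + (-1)·(-1.4) + (0)·(-1.4) + (0)·(-2.4)) / 4 = 4/4 = 1
  s[C,C] = ((2.6)·(2.6) + (2.6)·(2.6) + (-1.4)·(-1.4) + (-1.4)·(-1.4) + (-2.4)·(-2.4)) / 4 = 23.2/4 = 5.8
  Sample standard deviations s_i = √(s[i,i]):
  s(A) = √(3.3) = 1.8166
  s(B) = √(0.5) = 0.7071
  s(C) = √(5.8) = 2.4083

Step 3 — r_{ij} = s_{ij} / (s_i · s_j):
  r[A,A] = 1 (diagonal).
  r[A,B] = 0.75 / (1.8166 · 0.7071) = 0.75 / 1.2845 = 0.5839
  r[A,C] = 3.8 / (1.8166 · 2.4083) = 3.8 / 4.3749 = 0.8686
  r[B,B] = 1 (diagonal).
  r[B,C] = 1 / (0.7071 · 2.4083) = 1 / 1.7029 = 0.5872
  r[C,C] = 1 (diagonal).

R is symmetric with unit diagonal. Assembling:

R = [[1, 0.5839, 0.8686],
 [0.5839, 1, 0.5872],
 [0.8686, 0.5872, 1]]


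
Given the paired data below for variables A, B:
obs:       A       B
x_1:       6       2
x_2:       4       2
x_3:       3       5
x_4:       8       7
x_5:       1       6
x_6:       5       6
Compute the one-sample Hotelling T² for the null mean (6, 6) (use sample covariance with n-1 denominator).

Step 1 — sample mean vector:
  mean(A) = (6 + 4 + 3 + 8 + 1 + 5) / 6 = 27/6 = 4.5
  mean(B) = (2 + 2 + 5 + 7 + 6 + 6) / 6 = 28/6 = 4.6667
  x̄ = (4.5, 4.6667),  deviation x̄ - mu_0 = (4.5, 4.6667) - (6, 6) = (-1.5, -1.3333).

Step 2 — sample covariance matrix, S[i,j] = (1/(n-1)) · Σ_k (x_{k,i} - mean_i) · (x_{k,j} - mean_j), divisor n-1 = 5:
  S[A,A] = ((1.5)·(1.5) + (-0.5)·(-0.5) + (-1.5)·(-1.5) + (3.5)·(3.5) + (-3.5)·(-3.5) + (0.5)·(0.5)) / 5 = 29.5/5 = 5.9
  S[A,B] = ((1.5)·(-2.6667) + (-0.5)·(-2.6667) + (-1.5)·(0.3333) + (3.5)·(2.3333) + (-3.5)·(1.3333) + (0.5)·(1.3333)) / 5 = 1/5 = 0.2
  S[B,B] = ((-2.6667)·(-2.6667) + (-2.6667)·(-2.6667) + (0.3333)·(0.3333) + (2.3333)·(2.3333) + (1.3333)·(1.3333) + (1.3333)·(1.3333)) / 5 = 23.3333/5 = 4.6667
  S = [[5.9, 0.2],
 [0.2, 4.6667]].

Step 3 — invert S. det(S) = 5.9·4.6667 - (0.2)² = 27.4933.
  S^{-1} = (1/det) · [[d, -b], [-b, a]] = [[0.1697, -0.0073],
 [-0.0073, 0.2146]].

Step 4 — quadratic form (x̄ - mu_0)^T · S^{-1} · (x̄ - mu_0):
  S^{-1} · (x̄ - mu_0) = (-0.2449, -0.2752),
  (x̄ - mu_0)^T · [...] = (-1.5)·(-0.2449) + (-1.3333)·(-0.2752) = 0.7343.

Step 5 — scale by n: T² = 6 · 0.7343 = 4.4059.

T² ≈ 4.4059


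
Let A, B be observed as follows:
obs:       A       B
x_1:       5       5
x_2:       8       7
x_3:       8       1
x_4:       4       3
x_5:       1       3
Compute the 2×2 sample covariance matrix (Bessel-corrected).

Step 1 — column means:
  mean(A) = (5 + 8 + 8 + 4 + 1) / 5 = 26/5 = 5.2
  mean(B) = (5 + 7 + 1 + 3 + 3) / 5 = 19/5 = 3.8

Step 2 — sample covariance S[i,j] = (1/(n-1)) · Σ_k (x_{k,i} - mean_i) · (x_{k,j} - mean_j), with n-1 = 4.
  S[A,A] = ((-0.2)·(-0.2) + (2.8)·(2.8) + (2.8)·(2.8) + (-1.2)·(-1.2) + (-4.2)·(-4.2)) / 4 = 34.8/4 = 8.7
  S[A,B] = ((-0.2)·(1.2) + (2.8)·(3.2) + (2.8)·(-2.8) + (-1.2)·(-0.8) + (-4.2)·(-0.8)) / 4 = 5.2/4 = 1.3
  S[B,B] = ((1.2)·(1.2) + (3.2)·(3.2) + (-2.8)·(-2.8) + (-0.8)·(-0.8) + (-0.8)·(-0.8)) / 4 = 20.8/4 = 5.2

S is symmetric (S[j,i] = S[i,j]). Assembling:

S = [[8.7, 1.3],
 [1.3, 5.2]]


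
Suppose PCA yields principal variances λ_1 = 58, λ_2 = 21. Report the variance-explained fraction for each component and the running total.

Step 1 — total variance = trace(Sigma) = Σ λ_i = 58 + 21 = 79.

Step 2 — fraction explained by component i = λ_i / Σ λ:
  PC1: 58/79 = 0.7342
  PC2: 21/79 = 0.2658

Step 3 — cumulative fraction after k components = (λ_1 + ... + λ_k) / Σ λ:
  k = 1: 58/79 = 0.7342
  k = 2: (58 + 21)/79 = 79/79 = 1

Summary (fraction, with percent):

explained: PC1 0.7342 (73.42%), PC2 0.2658 (26.58%);  cumulative: 0.7342, 1


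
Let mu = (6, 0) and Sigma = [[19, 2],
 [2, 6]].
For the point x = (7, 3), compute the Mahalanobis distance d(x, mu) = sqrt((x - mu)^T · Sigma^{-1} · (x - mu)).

Step 1 — centre the observation: (x - mu) = (1, 3).

Step 2 — invert Sigma. det(Sigma) = 19·6 - (2)² = 110.
  Sigma^{-1} = (1/det) · [[d, -b], [-b, a]] = [[0.0545, -0.0182],
 [-0.0182, 0.1727]].

Step 3 — form the quadratic (x - mu)^T · Sigma^{-1} · (x - mu):
  Sigma^{-1} · (x - mu) = (0, 0.5).
  (x - mu)^T · [Sigma^{-1} · (x - mu)] = (1)·(0) + (3)·(0.5) = 1.5.

Step 4 — take square root: d = √(1.5) ≈ 1.2247.

d(x, mu) = √(1.5) ≈ 1.2247


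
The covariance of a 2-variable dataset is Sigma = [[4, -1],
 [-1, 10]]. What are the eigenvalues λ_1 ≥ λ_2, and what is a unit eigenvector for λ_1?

Step 1 — characteristic polynomial of 2×2 Sigma:
  det(Sigma - λI) = λ² - trace · λ + det = 0.
  trace = 4 + 10 = 14, det = 4·10 - (-1)² = 39.
Step 2 — discriminant:
  Δ = trace² - 4·det = 196 - 156 = 40.
Step 3 — eigenvalues:
  λ = (trace ± √Δ)/2 = (14 ± 6.3246)/2,
  λ_1 = 10.1623,  λ_2 = 3.8377.

Step 4 — unit eigenvector for λ_1: solve (Sigma - λ_1 I)v = 0. First row:
  (4 - 10.1623)·v_x + (-1)·v_y = 0, i.e. (-6.1623)·v_x + (-1)·v_y = 0,
  so v ∝ (b, λ_1 - a) = (-1, 6.1623); multiply by -1 so the first entry is positive: u = (1, -6.1623).
  ||u|| = √((1)² + (-6.1623)²) = √(38.9737) ≈ 6.2429,
  v_1 = u/||u|| ≈ (0.1602, -0.9871) (||v_1|| = 1).

λ_1 = 10.1623,  λ_2 = 3.8377;  v_1 ≈ (0.1602, -0.9871)


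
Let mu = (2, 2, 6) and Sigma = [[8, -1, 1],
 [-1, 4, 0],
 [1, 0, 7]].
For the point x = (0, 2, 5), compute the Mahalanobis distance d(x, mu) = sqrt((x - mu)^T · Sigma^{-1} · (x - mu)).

Step 1 — centre the observation: (x - mu) = (-2, 0, -1).

Step 2 — invert Sigma (cofactor / det for 3×3, or solve directly):
  Sigma^{-1} = [[0.1315, 0.0329, -0.0188],
 [0.0329, 0.2582, -0.0047],
 [-0.0188, -0.0047, 0.1455]].

Step 3 — form the quadratic (x - mu)^T · Sigma^{-1} · (x - mu):
  Sigma^{-1} · (x - mu) = (-0.2441, -0.061, -0.108).
  (x - mu)^T · [Sigma^{-1} · (x - mu)] = (-2)·(-0.2441) + (0)·(-0.061) + (-1)·(-0.108) = 0.5962.

Step 4 — take square root: d = √(0.5962) ≈ 0.7722.

d(x, mu) = √(0.5962) ≈ 0.7722


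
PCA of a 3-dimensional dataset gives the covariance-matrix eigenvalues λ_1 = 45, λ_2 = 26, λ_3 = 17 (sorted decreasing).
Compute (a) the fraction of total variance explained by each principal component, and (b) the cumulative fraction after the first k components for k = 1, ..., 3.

Step 1 — total variance = trace(Sigma) = Σ λ_i = 45 + 26 + 17 = 88.

Step 2 — fraction explained by component i = λ_i / Σ λ:
  PC1: 45/88 = 0.5114
  PC2: 26/88 = 0.2955
  PC3: 17/88 = 0.1932

Step 3 — cumulative fraction after k components = (λ_1 + ... + λ_k) / Σ λ:
  k = 1: 45/88 = 0.5114
  k = 2: (45 + 26)/88 = 71/88 = 0.8068
  k = 3: (45 + 26 + 17)/88 = 88/88 = 1

Summary (fraction, with percent):

explained: PC1 0.5114 (51.14%), PC2 0.2955 (29.55%), PC3 0.1932 (19.32%);  cumulative: 0.5114, 0.8068, 1


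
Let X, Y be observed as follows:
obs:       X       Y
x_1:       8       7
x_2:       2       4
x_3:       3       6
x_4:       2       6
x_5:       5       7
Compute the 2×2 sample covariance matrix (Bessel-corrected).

Step 1 — column means:
  mean(X) = (8 + 2 + 3 + 2 + 5) / 5 = 20/5 = 4
  mean(Y) = (7 + 4 + 6 + 6 + 7) / 5 = 30/5 = 6

Step 2 — sample covariance S[i,j] = (1/(n-1)) · Σ_k (x_{k,i} - mean_i) · (x_{k,j} - mean_j), with n-1 = 4.
  S[X,X] = ((4)·(4) + (-2)·(-2) + (-1)·(-1) + (-2)·(-2) + (1)·(1)) / 4 = 26/4 = 6.5
  S[X,Y] = ((4)·(1) + (-2)·(-2) + (-1)·(0) + (-2)·(0) + (1)·(1)) / 4 = 9/4 = 2.25
  S[Y,Y] = ((1)·(1) + (-2)·(-2) + (0)·(0) + (0)·(0) + (1)·(1)) / 4 = 6/4 = 1.5

S is symmetric (S[j,i] = S[i,j]). Assembling:

S = [[6.5, 2.25],
 [2.25, 1.5]]


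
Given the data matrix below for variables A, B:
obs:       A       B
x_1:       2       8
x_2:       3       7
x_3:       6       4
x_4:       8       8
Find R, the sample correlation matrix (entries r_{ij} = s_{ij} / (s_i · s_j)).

Step 1 — column means:
  mean(A) = (2 + 3 + 6 + 8) / 4 = 19/4 = 4.75
  mean(B) = (8 + 7 + 4 + 8) / 4 = 27/4 = 6.75

Step 2 — sample variances and covariances s[i,j] = (1/(n-1)) · Σ_k (x_{k,i} - mean_i) · (x_{k,j} - mean_j), with n-1 = 3:
  s[A,A] = ((-2.75)·(-2.75) + (-1.75)·(-1.75) + (1.25)·(1.25) + (3.25)·(3.25)) / 3 = 22.75/3 = 7.5833
  s[A,B] = ((-2.75)·(1.25) + (-1.75)·(0.25) + (1.25)·(-2.75) + (3.25)·(1.25)) / 3 = -3.25/3 = -1.0833
  s[B,B] = ((1.25)·(1.25) + (0.25)·(0.25) + (-2.75)·(-2.75) + (1.25)·(1.25)) / 3 = 10.75/3 = 3.5833
  Sample standard deviations s_i = √(s[i,i]):
  s(A) = √(7.5833) = 2.7538
  s(B) = √(3.5833) = 1.893

Step 3 — r_{ij} = s_{ij} / (s_i · s_j):
  r[A,A] = 1 (diagonal).
  r[A,B] = -1.0833 / (2.7538 · 1.893) = -1.0833 / 5.2128 = -0.2078
  r[B,B] = 1 (diagonal).

R is symmetric with unit diagonal. Assembling:

R = [[1, -0.2078],
 [-0.2078, 1]]


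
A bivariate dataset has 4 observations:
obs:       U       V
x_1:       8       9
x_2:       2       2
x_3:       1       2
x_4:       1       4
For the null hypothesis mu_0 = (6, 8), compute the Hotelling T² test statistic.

Step 1 — sample mean vector:
  mean(U) = (8 + 2 + 1 + 1) / 4 = 12/4 = 3
  mean(V) = (9 + 2 + 2 + 4) / 4 = 17/4 = 4.25
  x̄ = (3, 4.25),  deviation x̄ - mu_0 = (3, 4.25) - (6, 8) = (-3, -3.75).

Step 2 — sample covariance matrix, S[i,j] = (1/(n-1)) · Σ_k (x_{k,i} - mean_i) · (x_{k,j} - mean_j), divisor n-1 = 3:
  S[U,U] = ((5)·(5) + (-1)·(-1) + (-2)·(-2) + (-2)·(-2)) / 3 = 34/3 = 11.3333
  S[U,V] = ((5)·(4.75) + (-1)·(-2.25) + (-2)·(-2.25) + (-2)·(-0.25)) / 3 = 31/3 = 10.3333
  S[V,V] = ((4.75)·(4.75) + (-2.25)·(-2.25) + (-2.25)·(-2.25) + (-0.25)·(-0.25)) / 3 = 32.75/3 = 10.9167
  S = [[11.3333, 10.3333],
 [10.3333, 10.9167]].

Step 3 — invert S. det(S) = 11.3333·10.9167 - (10.3333)² = 16.9444.
  S^{-1} = (1/det) · [[d, -b], [-b, a]] = [[0.6443, -0.6098],
 [-0.6098, 0.6689]].

Step 4 — quadratic form (x̄ - mu_0)^T · S^{-1} · (x̄ - mu_0):
  S^{-1} · (x̄ - mu_0) = (0.3541, -0.6787),
  (x̄ - mu_0)^T · [...] = (-3)·(0.3541) + (-3.75)·(-0.6787) = 1.4828.

Step 5 — scale by n: T² = 4 · 1.4828 = 5.9311.

T² ≈ 5.9311


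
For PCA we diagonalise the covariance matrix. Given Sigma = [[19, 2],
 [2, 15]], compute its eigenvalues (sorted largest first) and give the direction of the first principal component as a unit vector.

Step 1 — characteristic polynomial of 2×2 Sigma:
  det(Sigma - λI) = λ² - trace · λ + det = 0.
  trace = 19 + 15 = 34, det = 19·15 - (2)² = 281.
Step 2 — discriminant:
  Δ = trace² - 4·det = 1156 - 1124 = 32.
Step 3 — eigenvalues:
  λ = (trace ± √Δ)/2 = (34 ± 5.6569)/2,
  λ_1 = 19.8284,  λ_2 = 14.1716.

Step 4 — unit eigenvector for λ_1: solve (Sigma - λ_1 I)v = 0. First row:
  (19 - 19.8284)·v_x + (2)·v_y = 0, i.e. (-0.8284)·v_x + (2)·v_y = 0,
  so v ∝ (b, λ_1 - a) = (2, 0.8284) = u.
  ||u|| = √((2)² + (0.8284)²) = √(4.6863) ≈ 2.1648,
  v_1 = u/||u|| ≈ (0.9239, 0.3827) (||v_1|| = 1).

λ_1 = 19.8284,  λ_2 = 14.1716;  v_1 ≈ (0.9239, 0.3827)


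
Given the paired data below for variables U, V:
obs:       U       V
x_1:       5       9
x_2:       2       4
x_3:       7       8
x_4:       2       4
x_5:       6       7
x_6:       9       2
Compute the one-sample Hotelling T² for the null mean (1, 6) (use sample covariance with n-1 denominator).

Step 1 — sample mean vector:
  mean(U) = (5 + 2 + 7 + 2 + 6 + 9) / 6 = 31/6 = 5.1667
  mean(V) = (9 + 4 + 8 + 4 + 7 + 2) / 6 = 34/6 = 5.6667
  x̄ = (5.1667, 5.6667),  deviation x̄ - mu_0 = (5.1667, 5.6667) - (1, 6) = (4.1667, -0.3333).

Step 2 — sample covariance matrix, S[i,j] = (1/(n-1)) · Σ_k (x_{k,i} - mean_i) · (x_{k,j} - mean_j), divisor n-1 = 5:
  S[U,U] = ((-0.1667)·(-0.1667) + (-3.1667)·(-3.1667) + (1.8333)·(1.8333) + (-3.1667)·(-3.1667) + (0.8333)·(0.8333) + (3.8333)·(3.8333)) / 5 = 38.8333/5 = 7.7667
  S[U,V] = ((-0.1667)·(3.3333) + (-3.1667)·(-1.6667) + (1.8333)·(2.3333) + (-3.1667)·(-1.6667) + (0.8333)·(1.3333) + (3.8333)·(-3.6667)) / 5 = 1.3333/5 = 0.2667
  S[V,V] = ((3.3333)·(3.3333) + (-1.6667)·(-1.6667) + (2.3333)·(2.3333) + (-1.6667)·(-1.6667) + (1.3333)·(1.3333) + (-3.6667)·(-3.6667)) / 5 = 37.3333/5 = 7.4667
  S = [[7.7667, 0.2667],
 [0.2667, 7.4667]].

Step 3 — invert S. det(S) = 7.7667·7.4667 - (0.2667)² = 57.92.
  S^{-1} = (1/det) · [[d, -b], [-b, a]] = [[0.1289, -0.0046],
 [-0.0046, 0.1341]].

Step 4 — quadratic form (x̄ - mu_0)^T · S^{-1} · (x̄ - mu_0):
  S^{-1} · (x̄ - mu_0) = (0.5387, -0.0639),
  (x̄ - mu_0)^T · [...] = (4.1667)·(0.5387) + (-0.3333)·(-0.0639) = 2.2658.

Step 5 — scale by n: T² = 6 · 2.2658 = 13.5946.

T² ≈ 13.5946


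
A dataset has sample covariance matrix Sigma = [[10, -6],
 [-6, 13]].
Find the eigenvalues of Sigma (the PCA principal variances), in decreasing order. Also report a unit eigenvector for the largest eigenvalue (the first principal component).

Step 1 — characteristic polynomial of 2×2 Sigma:
  det(Sigma - λI) = λ² - trace · λ + det = 0.
  trace = 10 + 13 = 23, det = 10·13 - (-6)² = 94.
Step 2 — discriminant:
  Δ = trace² - 4·det = 529 - 376 = 153.
Step 3 — eigenvalues:
  λ = (trace ± √Δ)/2 = (23 ± 12.3693)/2,
  λ_1 = 17.6847,  λ_2 = 5.3153.

Step 4 — unit eigenvector for λ_1: solve (Sigma - λ_1 I)v = 0. First row:
  (10 - 17.6847)·v_x + (-6)·v_y = 0, i.e. (-7.6847)·v_x + (-6)·v_y = 0,
  so v ∝ (b, λ_1 - a) = (-6, 7.6847); multiply by -1 so the first entry is positive: u = (6, -7.6847).
  ||u|| = √((6)² + (-7.6847)²) = √(95.054) ≈ 9.7496,
  v_1 = u/||u|| ≈ (0.6154, -0.7882) (||v_1|| = 1).

λ_1 = 17.6847,  λ_2 = 5.3153;  v_1 ≈ (0.6154, -0.7882)


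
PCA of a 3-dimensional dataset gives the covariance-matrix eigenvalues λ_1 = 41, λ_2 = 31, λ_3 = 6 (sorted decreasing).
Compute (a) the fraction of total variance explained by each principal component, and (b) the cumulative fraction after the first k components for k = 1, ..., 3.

Step 1 — total variance = trace(Sigma) = Σ λ_i = 41 + 31 + 6 = 78.

Step 2 — fraction explained by component i = λ_i / Σ λ:
  PC1: 41/78 = 0.5256
  PC2: 31/78 = 0.3974
  PC3: 6/78 = 0.0769

Step 3 — cumulative fraction after k components = (λ_1 + ... + λ_k) / Σ λ:
  k = 1: 41/78 = 0.5256
  k = 2: (41 + 31)/78 = 72/78 = 0.9231
  k = 3: (41 + 31 + 6)/78 = 78/78 = 1

Summary (fraction, with percent):

explained: PC1 0.5256 (52.56%), PC2 0.3974 (39.74%), PC3 0.0769 (7.69%);  cumulative: 0.5256, 0.9231, 1


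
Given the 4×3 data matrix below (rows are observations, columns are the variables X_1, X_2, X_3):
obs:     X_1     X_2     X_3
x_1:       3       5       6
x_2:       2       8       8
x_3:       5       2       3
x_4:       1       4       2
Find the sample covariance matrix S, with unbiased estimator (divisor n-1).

Step 1 — column means:
  mean(X_1) = (3 + 2 + 5 + 1) / 4 = 11/4 = 2.75
  mean(X_2) = (5 + 8 + 2 + 4) / 4 = 19/4 = 4.75
  mean(X_3) = (6 + 8 + 3 + 2) / 4 = 19/4 = 4.75

Step 2 — sample covariance S[i,j] = (1/(n-1)) · Σ_k (x_{k,i} - mean_i) · (x_{k,j} - mean_j), with n-1 = 3.
  S[X_1,X_1] = ((0.25)·(0.25) + (-0.75)·(-0.75) + (2.25)·(2.25) + (-1.75)·(-1.75)) / 3 = 8.75/3 = 2.9167
  S[X_1,X_2] = ((0.25)·(0.25) + (-0.75)·(3.25) + (2.25)·(-2.75) + (-1.75)·(-0.75)) / 3 = -7.25/3 = -2.4167
  S[X_1,X_3] = ((0.25)·(1.25) + (-0.75)·(3.25) + (2.25)·(-1.75) + (-1.75)·(-2.75)) / 3 = -1.25/3 = -0.4167
  S[X_2,X_2] = ((0.25)·(0.25) + (3.25)·(3.25) + (-2.75)·(-2.75) + (-0.75)·(-0.75)) / 3 = 18.75/3 = 6.25
  S[X_2,X_3] = ((0.25)·(1.25) + (3.25)·(3.25) + (-2.75)·(-1.75) + (-0.75)·(-2.75)) / 3 = 17.75/3 = 5.9167
  S[X_3,X_3] = ((1.25)·(1.25) + (3.25)·(3.25) + (-1.75)·(-1.75) + (-2.75)·(-2.75)) / 3 = 22.75/3 = 7.5833

S is symmetric (S[j,i] = S[i,j]). Assembling:

S = [[2.9167, -2.4167, -0.4167],
 [-2.4167, 6.25, 5.9167],
 [-0.4167, 5.9167, 7.5833]]


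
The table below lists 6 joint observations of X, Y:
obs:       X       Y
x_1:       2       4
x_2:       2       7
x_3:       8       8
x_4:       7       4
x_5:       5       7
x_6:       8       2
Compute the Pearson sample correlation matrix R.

Step 1 — column means:
  mean(X) = (2 + 2 + 8 + 7 + 5 + 8) / 6 = 32/6 = 5.3333
  mean(Y) = (4 + 7 + 8 + 4 + 7 + 2) / 6 = 32/6 = 5.3333

Step 2 — sample variances and covariances s[i,j] = (1/(n-1)) · Σ_k (x_{k,i} - mean_i) · (x_{k,j} - mean_j), with n-1 = 5:
  s[X,X] = ((-3.3333)·(-3.3333) + (-3.3333)·(-3.3333) + (2.6667)·(2.6667) + (1.6667)·(1.6667) + (-0.3333)·(-0.3333) + (2.6667)·(2.6667)) / 5 = 39.3333/5 = 7.8667
  s[X,Y] = ((-3.3333)·(-1.3333) + (-3.3333)·(1.6667) + (2.6667)·(2.6667) + (1.6667)·(-1.3333) + (-0.3333)·(1.6667) + (2.6667)·(-3.3333)) / 5 = -5.6667/5 = -1.1333
  s[Y,Y] = ((-1.3333)·(-1.3333) + (1.6667)·(1.6667) + (2.6667)·(2.6667) + (-1.3333)·(-1.3333) + (1.6667)·(1.6667) + (-3.3333)·(-3.3333)) / 5 = 27.3333/5 = 5.4667
  Sample standard deviations s_i = √(s[i,i]):
  s(X) = √(7.8667) = 2.8048
  s(Y) = √(5.4667) = 2.3381

Step 3 — r_{ij} = s_{ij} / (s_i · s_j):
  r[X,X] = 1 (diagonal).
  r[X,Y] = -1.1333 / (2.8048 · 2.3381) = -1.1333 / 6.5578 = -0.1728
  r[Y,Y] = 1 (diagonal).

R is symmetric with unit diagonal. Assembling:

R = [[1, -0.1728],
 [-0.1728, 1]]


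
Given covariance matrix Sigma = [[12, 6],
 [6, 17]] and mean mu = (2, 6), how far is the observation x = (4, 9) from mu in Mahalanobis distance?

Step 1 — centre the observation: (x - mu) = (2, 3).

Step 2 — invert Sigma. det(Sigma) = 12·17 - (6)² = 168.
  Sigma^{-1} = (1/det) · [[d, -b], [-b, a]] = [[0.1012, -0.0357],
 [-0.0357, 0.0714]].

Step 3 — form the quadratic (x - mu)^T · Sigma^{-1} · (x - mu):
  Sigma^{-1} · (x - mu) = (0.0952, 0.1429).
  (x - mu)^T · [Sigma^{-1} · (x - mu)] = (2)·(0.0952) + (3)·(0.1429) = 0.619.

Step 4 — take square root: d = √(0.619) ≈ 0.7868.

d(x, mu) = √(0.619) ≈ 0.7868


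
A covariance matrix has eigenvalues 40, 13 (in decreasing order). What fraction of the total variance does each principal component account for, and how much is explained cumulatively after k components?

Step 1 — total variance = trace(Sigma) = Σ λ_i = 40 + 13 = 53.

Step 2 — fraction explained by component i = λ_i / Σ λ:
  PC1: 40/53 = 0.7547
  PC2: 13/53 = 0.2453

Step 3 — cumulative fraction after k components = (λ_1 + ... + λ_k) / Σ λ:
  k = 1: 40/53 = 0.7547
  k = 2: (40 + 13)/53 = 53/53 = 1

Summary (fraction, with percent):

explained: PC1 0.7547 (75.47%), PC2 0.2453 (24.53%);  cumulative: 0.7547, 1


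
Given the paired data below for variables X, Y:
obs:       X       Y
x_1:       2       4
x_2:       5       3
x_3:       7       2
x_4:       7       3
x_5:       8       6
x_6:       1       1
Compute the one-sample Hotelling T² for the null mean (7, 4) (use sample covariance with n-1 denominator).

Step 1 — sample mean vector:
  mean(X) = (2 + 5 + 7 + 7 + 8 + 1) / 6 = 30/6 = 5
  mean(Y) = (4 + 3 + 2 + 3 + 6 + 1) / 6 = 19/6 = 3.1667
  x̄ = (5, 3.1667),  deviation x̄ - mu_0 = (5, 3.1667) - (7, 4) = (-2, -0.8333).

Step 2 — sample covariance matrix, S[i,j] = (1/(n-1)) · Σ_k (x_{k,i} - mean_i) · (x_{k,j} - mean_j), divisor n-1 = 5:
  S[X,X] = ((-3)·(-3) + (0)·(0) + (2)·(2) + (2)·(2) + (3)·(3) + (-4)·(-4)) / 5 = 42/5 = 8.4
  S[X,Y] = ((-3)·(0.8333) + (0)·(-0.1667) + (2)·(-1.1667) + (2)·(-0.1667) + (3)·(2.8333) + (-4)·(-2.1667)) / 5 = 12/5 = 2.4
  S[Y,Y] = ((0.8333)·(0.8333) + (-0.1667)·(-0.1667) + (-1.1667)·(-1.1667) + (-0.1667)·(-0.1667) + (2.8333)·(2.8333) + (-2.1667)·(-2.1667)) / 5 = 14.8333/5 = 2.9667
  S = [[8.4, 2.4],
 [2.4, 2.9667]].

Step 3 — invert S. det(S) = 8.4·2.9667 - (2.4)² = 19.16.
  S^{-1} = (1/det) · [[d, -b], [-b, a]] = [[0.1548, -0.1253],
 [-0.1253, 0.4384]].

Step 4 — quadratic form (x̄ - mu_0)^T · S^{-1} · (x̄ - mu_0):
  S^{-1} · (x̄ - mu_0) = (-0.2053, -0.1148),
  (x̄ - mu_0)^T · [...] = (-2)·(-0.2053) + (-0.8333)·(-0.1148) = 0.5063.

Step 5 — scale by n: T² = 6 · 0.5063 = 3.0376.

T² ≈ 3.0376


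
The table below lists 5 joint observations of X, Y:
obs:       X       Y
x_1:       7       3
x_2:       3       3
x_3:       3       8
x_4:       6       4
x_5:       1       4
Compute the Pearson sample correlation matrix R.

Step 1 — column means:
  mean(X) = (7 + 3 + 3 + 6 + 1) / 5 = 20/5 = 4
  mean(Y) = (3 + 3 + 8 + 4 + 4) / 5 = 22/5 = 4.4

Step 2 — sample variances and covariances s[i,j] = (1/(n-1)) · Σ_k (x_{k,i} - mean_i) · (x_{k,j} - mean_j), with n-1 = 4:
  s[X,X] = ((3)·(3) + (-1)·(-1) + (-1)·(-1) + (2)·(2) + (-3)·(-3)) / 4 = 24/4 = 6
  s[X,Y] = ((3)·(-1.4) + (-1)·(-1.4) + (-1)·(3.6) + (2)·(-0.4) + (-3)·(-0.4)) / 4 = -6/4 = -1.5
  s[Y,Y] = ((-1.4)·(-1.4) + (-1.4)·(-1.4) + (3.6)·(3.6) + (-0.4)·(-0.4) + (-0.4)·(-0.4)) / 4 = 17.2/4 = 4.3
  Sample standard deviations s_i = √(s[i,i]):
  s(X) = √(6) = 2.4495
  s(Y) = √(4.3) = 2.0736

Step 3 — r_{ij} = s_{ij} / (s_i · s_j):
  r[X,X] = 1 (diagonal).
  r[X,Y] = -1.5 / (2.4495 · 2.0736) = -1.5 / 5.0794 = -0.2953
  r[Y,Y] = 1 (diagonal).

R is symmetric with unit diagonal. Assembling:

R = [[1, -0.2953],
 [-0.2953, 1]]


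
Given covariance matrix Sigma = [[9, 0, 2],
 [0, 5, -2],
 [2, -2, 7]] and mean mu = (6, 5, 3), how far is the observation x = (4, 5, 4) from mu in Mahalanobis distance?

Step 1 — centre the observation: (x - mu) = (-2, 0, 1).

Step 2 — invert Sigma (cofactor / det for 3×3, or solve directly):
  Sigma^{-1} = [[0.1197, -0.0154, -0.0386],
 [-0.0154, 0.2278, 0.0695],
 [-0.0386, 0.0695, 0.1737]].

Step 3 — form the quadratic (x - mu)^T · Sigma^{-1} · (x - mu):
  Sigma^{-1} · (x - mu) = (-0.278, 0.1004, 0.251).
  (x - mu)^T · [Sigma^{-1} · (x - mu)] = (-2)·(-0.278) + (0)·(0.1004) + (1)·(0.251) = 0.8069.

Step 4 — take square root: d = √(0.8069) ≈ 0.8983.

d(x, mu) = √(0.8069) ≈ 0.8983


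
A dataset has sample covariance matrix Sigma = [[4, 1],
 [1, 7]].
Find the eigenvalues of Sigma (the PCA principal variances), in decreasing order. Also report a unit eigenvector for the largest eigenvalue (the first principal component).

Step 1 — characteristic polynomial of 2×2 Sigma:
  det(Sigma - λI) = λ² - trace · λ + det = 0.
  trace = 4 + 7 = 11, det = 4·7 - (1)² = 27.
Step 2 — discriminant:
  Δ = trace² - 4·det = 121 - 108 = 13.
Step 3 — eigenvalues:
  λ = (trace ± √Δ)/2 = (11 ± 3.6056)/2,
  λ_1 = 7.3028,  λ_2 = 3.6972.

Step 4 — unit eigenvector for λ_1: solve (Sigma - λ_1 I)v = 0. First row:
  (4 - 7.3028)·v_x + (1)·v_y = 0, i.e. (-3.3028)·v_x + (1)·v_y = 0,
  so v ∝ (b, λ_1 - a) = (1, 3.3028) = u.
  ||u|| = √((1)² + (3.3028)²) = √(11.9083) ≈ 3.4508,
  v_1 = u/||u|| ≈ (0.2898, 0.9571) (||v_1|| = 1).

λ_1 = 7.3028,  λ_2 = 3.6972;  v_1 ≈ (0.2898, 0.9571)


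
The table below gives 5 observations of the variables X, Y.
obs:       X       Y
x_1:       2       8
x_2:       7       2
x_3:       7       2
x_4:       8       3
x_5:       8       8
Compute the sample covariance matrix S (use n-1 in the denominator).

Step 1 — column means:
  mean(X) = (2 + 7 + 7 + 8 + 8) / 5 = 32/5 = 6.4
  mean(Y) = (8 + 2 + 2 + 3 + 8) / 5 = 23/5 = 4.6

Step 2 — sample covariance S[i,j] = (1/(n-1)) · Σ_k (x_{k,i} - mean_i) · (x_{k,j} - mean_j), with n-1 = 4.
  S[X,X] = ((-4.4)·(-4.4) + (0.6)·(0.6) + (0.6)·(0.6) + (1.6)·(1.6) + (1.6)·(1.6)) / 4 = 25.2/4 = 6.3
  S[X,Y] = ((-4.4)·(3.4) + (0.6)·(-2.6) + (0.6)·(-2.6) + (1.6)·(-1.6) + (1.6)·(3.4)) / 4 = -15.2/4 = -3.8
  S[Y,Y] = ((3.4)·(3.4) + (-2.6)·(-2.6) + (-2.6)·(-2.6) + (-1.6)·(-1.6) + (3.4)·(3.4)) / 4 = 39.2/4 = 9.8

S is symmetric (S[j,i] = S[i,j]). Assembling:

S = [[6.3, -3.8],
 [-3.8, 9.8]]


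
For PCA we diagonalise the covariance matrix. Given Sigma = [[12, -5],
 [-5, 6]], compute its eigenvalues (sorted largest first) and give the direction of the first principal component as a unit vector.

Step 1 — characteristic polynomial of 2×2 Sigma:
  det(Sigma - λI) = λ² - trace · λ + det = 0.
  trace = 12 + 6 = 18, det = 12·6 - (-5)² = 47.
Step 2 — discriminant:
  Δ = trace² - 4·det = 324 - 188 = 136.
Step 3 — eigenvalues:
  λ = (trace ± √Δ)/2 = (18 ± 11.6619)/2,
  λ_1 = 14.831,  λ_2 = 3.169.

Step 4 — unit eigenvector for λ_1: solve (Sigma - λ_1 I)v = 0. First row:
  (12 - 14.831)·v_x + (-5)·v_y = 0, i.e. (-2.831)·v_x + (-5)·v_y = 0,
  so v ∝ (b, λ_1 - a) = (-5, 2.831); multiply by -1 so the first entry is positive: u = (5, -2.831).
  ||u|| = √((5)² + (-2.831)²) = √(33.0143) ≈ 5.7458,
  v_1 = u/||u|| ≈ (0.8702, -0.4927) (||v_1|| = 1).

λ_1 = 14.831,  λ_2 = 3.169;  v_1 ≈ (0.8702, -0.4927)


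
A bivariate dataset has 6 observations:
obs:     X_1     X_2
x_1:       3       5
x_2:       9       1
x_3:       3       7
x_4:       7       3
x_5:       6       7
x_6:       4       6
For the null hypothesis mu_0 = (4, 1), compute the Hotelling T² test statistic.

Step 1 — sample mean vector:
  mean(X_1) = (3 + 9 + 3 + 7 + 6 + 4) / 6 = 32/6 = 5.3333
  mean(X_2) = (5 + 1 + 7 + 3 + 7 + 6) / 6 = 29/6 = 4.8333
  x̄ = (5.3333, 4.8333),  deviation x̄ - mu_0 = (5.3333, 4.8333) - (4, 1) = (1.3333, 3.8333).

Step 2 — sample covariance matrix, S[i,j] = (1/(n-1)) · Σ_k (x_{k,i} - mean_i) · (x_{k,j} - mean_j), divisor n-1 = 5:
  S[X_1,X_1] = ((-2.3333)·(-2.3333) + (3.6667)·(3.6667) + (-2.3333)·(-2.3333) + (1.6667)·(1.6667) + (0.6667)·(0.6667) + (-1.3333)·(-1.3333)) / 5 = 29.3333/5 = 5.8667
  S[X_1,X_2] = ((-2.3333)·(0.1667) + (3.6667)·(-3.8333) + (-2.3333)·(2.1667) + (1.6667)·(-1.8333) + (0.6667)·(2.1667) + (-1.3333)·(1.1667)) / 5 = -22.6667/5 = -4.5333
  S[X_2,X_2] = ((0.1667)·(0.1667) + (-3.8333)·(-3.8333) + (2.1667)·(2.1667) + (-1.8333)·(-1.8333) + (2.1667)·(2.1667) + (1.1667)·(1.1667)) / 5 = 28.8333/5 = 5.7667
  S = [[5.8667, -4.5333],
 [-4.5333, 5.7667]].

Step 3 — invert S. det(S) = 5.8667·5.7667 - (-4.5333)² = 13.28.
  S^{-1} = (1/det) · [[d, -b], [-b, a]] = [[0.4342, 0.3414],
 [0.3414, 0.4418]].

Step 4 — quadratic form (x̄ - mu_0)^T · S^{-1} · (x̄ - mu_0):
  S^{-1} · (x̄ - mu_0) = (1.8876, 2.1486),
  (x̄ - mu_0)^T · [...] = (1.3333)·(1.8876) + (3.8333)·(2.1486) = 10.753.

Step 5 — scale by n: T² = 6 · 10.753 = 64.5181.

T² ≈ 64.5181


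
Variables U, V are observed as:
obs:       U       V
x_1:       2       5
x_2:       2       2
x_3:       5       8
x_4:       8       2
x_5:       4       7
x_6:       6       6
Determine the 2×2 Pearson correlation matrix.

Step 1 — column means:
  mean(U) = (2 + 2 + 5 + 8 + 4 + 6) / 6 = 27/6 = 4.5
  mean(V) = (5 + 2 + 8 + 2 + 7 + 6) / 6 = 30/6 = 5

Step 2 — sample variances and covariances s[i,j] = (1/(n-1)) · Σ_k (x_{k,i} - mean_i) · (x_{k,j} - mean_j), with n-1 = 5:
  s[U,U] = ((-2.5)·(-2.5) + (-2.5)·(-2.5) + (0.5)·(0.5) + (3.5)·(3.5) + (-0.5)·(-0.5) + (1.5)·(1.5)) / 5 = 27.5/5 = 5.5
  s[U,V] = ((-2.5)·(0) + (-2.5)·(-3) + (0.5)·(3) + (3.5)·(-3) + (-0.5)·(2) + (1.5)·(1)) / 5 = -1/5 = -0.2
  s[V,V] = ((0)·(0) + (-3)·(-3) + (3)·(3) + (-3)·(-3) + (2)·(2) + (1)·(1)) / 5 = 32/5 = 6.4
  Sample standard deviations s_i = √(s[i,i]):
  s(U) = √(5.5) = 2.3452
  s(V) = √(6.4) = 2.5298

Step 3 — r_{ij} = s_{ij} / (s_i · s_j):
  r[U,U] = 1 (diagonal).
  r[U,V] = -0.2 / (2.3452 · 2.5298) = -0.2 / 5.933 = -0.0337
  r[V,V] = 1 (diagonal).

R is symmetric with unit diagonal. Assembling:

R = [[1, -0.0337],
 [-0.0337, 1]]


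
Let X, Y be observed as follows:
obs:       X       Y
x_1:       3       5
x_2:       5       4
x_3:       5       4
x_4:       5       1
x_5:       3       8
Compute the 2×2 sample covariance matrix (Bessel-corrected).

Step 1 — column means:
  mean(X) = (3 + 5 + 5 + 5 + 3) / 5 = 21/5 = 4.2
  mean(Y) = (5 + 4 + 4 + 1 + 8) / 5 = 22/5 = 4.4

Step 2 — sample covariance S[i,j] = (1/(n-1)) · Σ_k (x_{k,i} - mean_i) · (x_{k,j} - mean_j), with n-1 = 4.
  S[X,X] = ((-1.2)·(-1.2) + (0.8)·(0.8) + (0.8)·(0.8) + (0.8)·(0.8) + (-1.2)·(-1.2)) / 4 = 4.8/4 = 1.2
  S[X,Y] = ((-1.2)·(0.6) + (0.8)·(-0.4) + (0.8)·(-0.4) + (0.8)·(-3.4) + (-1.2)·(3.6)) / 4 = -8.4/4 = -2.1
  S[Y,Y] = ((0.6)·(0.6) + (-0.4)·(-0.4) + (-0.4)·(-0.4) + (-3.4)·(-3.4) + (3.6)·(3.6)) / 4 = 25.2/4 = 6.3

S is symmetric (S[j,i] = S[i,j]). Assembling:

S = [[1.2, -2.1],
 [-2.1, 6.3]]


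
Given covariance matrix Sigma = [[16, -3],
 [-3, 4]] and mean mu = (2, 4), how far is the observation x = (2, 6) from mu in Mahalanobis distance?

Step 1 — centre the observation: (x - mu) = (0, 2).

Step 2 — invert Sigma. det(Sigma) = 16·4 - (-3)² = 55.
  Sigma^{-1} = (1/det) · [[d, -b], [-b, a]] = [[0.0727, 0.0545],
 [0.0545, 0.2909]].

Step 3 — form the quadratic (x - mu)^T · Sigma^{-1} · (x - mu):
  Sigma^{-1} · (x - mu) = (0.1091, 0.5818).
  (x - mu)^T · [Sigma^{-1} · (x - mu)] = (0)·(0.1091) + (2)·(0.5818) = 1.1636.

Step 4 — take square root: d = √(1.1636) ≈ 1.0787.

d(x, mu) = √(1.1636) ≈ 1.0787


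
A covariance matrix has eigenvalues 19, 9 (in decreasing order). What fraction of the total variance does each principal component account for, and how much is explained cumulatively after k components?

Step 1 — total variance = trace(Sigma) = Σ λ_i = 19 + 9 = 28.

Step 2 — fraction explained by component i = λ_i / Σ λ:
  PC1: 19/28 = 0.6786
  PC2: 9/28 = 0.3214

Step 3 — cumulative fraction after k components = (λ_1 + ... + λ_k) / Σ λ:
  k = 1: 19/28 = 0.6786
  k = 2: (19 + 9)/28 = 28/28 = 1

Summary (fraction, with percent):

explained: PC1 0.6786 (67.86%), PC2 0.3214 (32.14%);  cumulative: 0.6786, 1


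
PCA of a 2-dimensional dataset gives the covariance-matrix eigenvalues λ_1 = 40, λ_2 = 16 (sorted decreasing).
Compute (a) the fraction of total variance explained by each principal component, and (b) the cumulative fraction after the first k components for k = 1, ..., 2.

Step 1 — total variance = trace(Sigma) = Σ λ_i = 40 + 16 = 56.

Step 2 — fraction explained by component i = λ_i / Σ λ:
  PC1: 40/56 = 0.7143
  PC2: 16/56 = 0.2857

Step 3 — cumulative fraction after k components = (λ_1 + ... + λ_k) / Σ λ:
  k = 1: 40/56 = 0.7143
  k = 2: (40 + 16)/56 = 56/56 = 1

Summary (fraction, with percent):

explained: PC1 0.7143 (71.43%), PC2 0.2857 (28.57%);  cumulative: 0.7143, 1


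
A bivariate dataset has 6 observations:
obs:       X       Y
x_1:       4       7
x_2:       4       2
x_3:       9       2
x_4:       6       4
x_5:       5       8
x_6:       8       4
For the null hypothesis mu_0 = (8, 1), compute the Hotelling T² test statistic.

Step 1 — sample mean vector:
  mean(X) = (4 + 4 + 9 + 6 + 5 + 8) / 6 = 36/6 = 6
  mean(Y) = (7 + 2 + 2 + 4 + 8 + 4) / 6 = 27/6 = 4.5
  x̄ = (6, 4.5),  deviation x̄ - mu_0 = (6, 4.5) - (8, 1) = (-2, 3.5).

Step 2 — sample covariance matrix, S[i,j] = (1/(n-1)) · Σ_k (x_{k,i} - mean_i) · (x_{k,j} - mean_j), divisor n-1 = 5:
  S[X,X] = ((-2)·(-2) + (-2)·(-2) + (3)·(3) + (0)·(0) + (-1)·(-1) + (2)·(2)) / 5 = 22/5 = 4.4
  S[X,Y] = ((-2)·(2.5) + (-2)·(-2.5) + (3)·(-2.5) + (0)·(-0.5) + (-1)·(3.5) + (2)·(-0.5)) / 5 = -12/5 = -2.4
  S[Y,Y] = ((2.5)·(2.5) + (-2.5)·(-2.5) + (-2.5)·(-2.5) + (-0.5)·(-0.5) + (3.5)·(3.5) + (-0.5)·(-0.5)) / 5 = 31.5/5 = 6.3
  S = [[4.4, -2.4],
 [-2.4, 6.3]].

Step 3 — invert S. det(S) = 4.4·6.3 - (-2.4)² = 21.96.
  S^{-1} = (1/det) · [[d, -b], [-b, a]] = [[0.2869, 0.1093],
 [0.1093, 0.2004]].

Step 4 — quadratic form (x̄ - mu_0)^T · S^{-1} · (x̄ - mu_0):
  S^{-1} · (x̄ - mu_0) = (-0.1913, 0.4827),
  (x̄ - mu_0)^T · [...] = (-2)·(-0.1913) + (3.5)·(0.4827) = 2.0719.

Step 5 — scale by n: T² = 6 · 2.0719 = 12.4317.

T² ≈ 12.4317


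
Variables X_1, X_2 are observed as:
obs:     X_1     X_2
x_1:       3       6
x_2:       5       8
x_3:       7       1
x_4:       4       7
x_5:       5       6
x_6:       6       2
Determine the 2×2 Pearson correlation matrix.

Step 1 — column means:
  mean(X_1) = (3 + 5 + 7 + 4 + 5 + 6) / 6 = 30/6 = 5
  mean(X_2) = (6 + 8 + 1 + 7 + 6 + 2) / 6 = 30/6 = 5

Step 2 — sample variances and covariances s[i,j] = (1/(n-1)) · Σ_k (x_{k,i} - mean_i) · (x_{k,j} - mean_j), with n-1 = 5:
  s[X_1,X_1] = ((-2)·(-2) + (0)·(0) + (2)·(2) + (-1)·(-1) + (0)·(0) + (1)·(1)) / 5 = 10/5 = 2
  s[X_1,X_2] = ((-2)·(1) + (0)·(3) + (2)·(-4) + (-1)·(2) + (0)·(1) + (1)·(-3)) / 5 = -15/5 = -3
  s[X_2,X_2] = ((1)·(1) + (3)·(3) + (-4)·(-4) + (2)·(2) + (1)·(1) + (-3)·(-3)) / 5 = 40/5 = 8
  Sample standard deviations s_i = √(s[i,i]):
  s(X_1) = √(2) = 1.4142
  s(X_2) = √(8) = 2.8284

Step 3 — r_{ij} = s_{ij} / (s_i · s_j):
  r[X_1,X_1] = 1 (diagonal).
  r[X_1,X_2] = -3 / (1.4142 · 2.8284) = -3 / 4 = -0.75
  r[X_2,X_2] = 1 (diagonal).

R is symmetric with unit diagonal. Assembling:

R = [[1, -0.75],
 [-0.75, 1]]


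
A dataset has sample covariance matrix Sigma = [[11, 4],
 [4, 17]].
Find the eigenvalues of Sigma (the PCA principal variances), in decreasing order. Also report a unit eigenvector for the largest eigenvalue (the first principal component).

Step 1 — characteristic polynomial of 2×2 Sigma:
  det(Sigma - λI) = λ² - trace · λ + det = 0.
  trace = 11 + 17 = 28, det = 11·17 - (4)² = 171.
Step 2 — discriminant:
  Δ = trace² - 4·det = 784 - 684 = 100.
Step 3 — eigenvalues:
  λ = (trace ± √Δ)/2 = (28 ± 10)/2,
  λ_1 = 19,  λ_2 = 9.

Step 4 — unit eigenvector for λ_1: solve (Sigma - λ_1 I)v = 0. First row:
  (11 - 19)·v_x + (4)·v_y = 0, i.e. (-8)·v_x + (4)·v_y = 0,
  so v ∝ (b, λ_1 - a) = (4, 8) = u.
  ||u|| = √((4)² + (8)²) = √(80) ≈ 8.9443,
  v_1 = u/||u|| ≈ (0.4472, 0.8944) (||v_1|| = 1).

λ_1 = 19,  λ_2 = 9;  v_1 ≈ (0.4472, 0.8944)
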